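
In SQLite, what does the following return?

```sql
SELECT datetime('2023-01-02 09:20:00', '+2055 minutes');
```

2023-01-03 19:35:00

2055 minutes = 34h 15m; +2055 minutes from 2023-01-02 09:20:00 is 2023-01-03 19:35:00 (crosses midnight).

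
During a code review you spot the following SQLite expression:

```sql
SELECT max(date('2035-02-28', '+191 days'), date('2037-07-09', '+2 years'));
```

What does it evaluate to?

date('2035-02-28', '+191 days') → 2035-09-07.
date('2037-07-09', '+2 years') → 2039-07-09.
Later of the two is 2039-07-09.

2039-07-09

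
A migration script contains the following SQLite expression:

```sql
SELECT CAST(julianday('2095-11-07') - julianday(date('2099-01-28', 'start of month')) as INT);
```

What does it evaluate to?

`start of month` rewinds 2099-01-28 to 2099-01-01.
23 days remain in November 2095 after the 7th (30 − 7).
Full months from December 2095 through December 2098 contribute their day counts.
Then 1 day into January 2099.
Total: 23 + 31 + 31 + 29 + 31 + 30 + 31 + 30 + 31 + 31 + 30 + 31 + 30 + 31 + 31 + 28 + 31 + 30 + 31 + 30 + 31 + 31 + 30 + 31 + 30 + 31 + 31 + 28 + 31 + 30 + 31 + 30 + 31 + 31 + 30 + 31 + 30 + 31 + 1 = 1151.
The subtraction is earlier − later, so the result is −1151 → -1151.

-1151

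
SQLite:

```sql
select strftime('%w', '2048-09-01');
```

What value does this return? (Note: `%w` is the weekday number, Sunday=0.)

2

2048-09-01 is a Tuesday; with Sunday=0 that is 2.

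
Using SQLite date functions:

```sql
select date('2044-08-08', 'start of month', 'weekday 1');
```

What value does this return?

2044-08-01

`start of month` rewinds 2044-08-08 to 2044-08-01.
`weekday 1` advances to the next Monday; 2044-08-01 is already a Monday, so it stays at 2044-08-01.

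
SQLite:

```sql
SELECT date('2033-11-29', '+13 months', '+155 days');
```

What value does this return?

Adding +13 months to 2033-11-29 gives 2034-12-29.
Applying '+155 days' to 2034-12-29: counting 155 days forward gives 2035-06-02.

2035-06-02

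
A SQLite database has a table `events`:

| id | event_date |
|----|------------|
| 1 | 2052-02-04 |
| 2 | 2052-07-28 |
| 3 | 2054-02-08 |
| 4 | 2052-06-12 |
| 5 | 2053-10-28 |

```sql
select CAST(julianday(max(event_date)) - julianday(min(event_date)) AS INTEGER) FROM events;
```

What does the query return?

MIN = 2052-02-04, MAX = 2054-02-08.
25 days remain in February 2052 after the 4th (29 − 4).
Full months from March 2052 through January 2054 contribute their day counts.
Then 8 days into February 2054.
Total: 25 + 31 + 30 + 31 + 30 + 31 + 31 + 30 + 31 + 30 + 31 + 31 + 28 + 31 + 30 + 31 + 30 + 31 + 31 + 30 + 31 + 30 + 31 + 31 + 8 = 735.

735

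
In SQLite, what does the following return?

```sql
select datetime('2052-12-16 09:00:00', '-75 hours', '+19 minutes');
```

-75 hours from 2052-12-16 09:00:00 is 2052-12-13 06:00:00 (crosses midnight).
+19 minutes from 2052-12-13 06:00:00 is 2052-12-13 06:19:00.

2052-12-13 06:19:00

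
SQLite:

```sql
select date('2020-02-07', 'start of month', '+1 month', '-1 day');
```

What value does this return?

2020-02-29

`start of month` rewinds 2020-02-07 to 2020-02-01.
Adding +1 month to 2020-02-01 gives 2020-03-01.
Going back 1 day from 2020-03-01 reaches 2020-02-29 (last day of February, 29 days).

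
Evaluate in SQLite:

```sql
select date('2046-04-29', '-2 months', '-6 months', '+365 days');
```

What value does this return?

Adding -2 months to 2046-04-29 targets 2046-02-29. February 2046 has only 28 days, so SQLite normalizes the 1-day overflow forward to 2046-03-01.
Adding -6 months to 2046-03-01 gives 2045-09-01.
Applying '+365 days' to 2045-09-01: counting 365 days forward gives 2046-09-01.

2046-09-01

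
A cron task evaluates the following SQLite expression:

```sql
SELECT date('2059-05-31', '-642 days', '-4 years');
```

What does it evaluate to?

Applying '-642 days' to 2059-05-31: counting 642 days back gives 2057-08-27.
Adding -4 years to 2057-08-27 gives 2053-08-27.

2053-08-27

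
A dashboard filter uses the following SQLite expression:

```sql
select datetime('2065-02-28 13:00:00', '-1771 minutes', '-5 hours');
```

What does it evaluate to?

2065-02-27 02:29:00

1771 minutes = 29h 31m; -1771 minutes from 2065-02-28 13:00:00 is 2065-02-27 07:29:00 (crosses midnight).
-5 hours from 2065-02-27 07:29:00 is 2065-02-27 02:29:00.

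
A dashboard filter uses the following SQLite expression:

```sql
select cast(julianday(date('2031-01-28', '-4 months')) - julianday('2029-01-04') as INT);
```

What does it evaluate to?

632

Adding -4 months to 2031-01-28 gives 2030-09-28.
27 days remain in January 2029 after the 4th (31 − 4).
Full months from February 2029 through August 2030 contribute their day counts.
Then 28 days into September 2030.
Total: 27 + 28 + 31 + 30 + 31 + 30 + 31 + 31 + 30 + 31 + 30 + 31 + 31 + 28 + 31 + 30 + 31 + 30 + 31 + 31 + 28 = 632.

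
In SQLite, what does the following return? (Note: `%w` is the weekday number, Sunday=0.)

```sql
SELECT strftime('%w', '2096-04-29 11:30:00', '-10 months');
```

3

First apply '-10 months': 2096-04-29 11:30:00 → 2095-06-29 11:30:00.
2095-06-29 is a Wednesday; with Sunday=0 that is 3.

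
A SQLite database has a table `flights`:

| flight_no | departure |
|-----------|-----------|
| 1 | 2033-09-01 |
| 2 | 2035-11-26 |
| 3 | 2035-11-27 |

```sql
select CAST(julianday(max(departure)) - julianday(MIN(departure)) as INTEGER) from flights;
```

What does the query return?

817

MIN = 2033-09-01, MAX = 2035-11-27.
29 days remain in September 2033 after the 1st (30 − 1).
Full months from October 2033 through October 2035 contribute their day counts.
Then 27 days into November 2035.
Total: 29 + 31 + 30 + 31 + 31 + 28 + 31 + 30 + 31 + 30 + 31 + 31 + 30 + 31 + 30 + 31 + 31 + 28 + 31 + 30 + 31 + 30 + 31 + 31 + 30 + 31 + 27 = 817.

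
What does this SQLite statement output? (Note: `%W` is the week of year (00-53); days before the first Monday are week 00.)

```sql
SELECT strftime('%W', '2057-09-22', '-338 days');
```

First apply '-338 days': 2057-09-22 → 2056-10-19.
2056-10-19 is a Thursday. SQLite's %W counts Mondays since the year started; the result is 42.

42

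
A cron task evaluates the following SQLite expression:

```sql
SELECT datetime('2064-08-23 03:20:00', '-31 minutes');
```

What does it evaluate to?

-31 minutes from 2064-08-23 03:20:00 is 2064-08-23 02:49:00.

2064-08-23 02:49:00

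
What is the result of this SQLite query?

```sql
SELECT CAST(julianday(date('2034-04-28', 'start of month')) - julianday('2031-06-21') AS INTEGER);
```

`start of month` rewinds 2034-04-28 to 2034-04-01.
9 days remain in June 2031 after the 21st (30 − 21).
Full months from July 2031 through March 2034 contribute their day counts.
Then 1 day into April 2034.
Total: 9 + 31 + 31 + 30 + 31 + 30 + 31 + 31 + 29 + 31 + 30 + 31 + 30 + 31 + 31 + 30 + 31 + 30 + 31 + 31 + 28 + 31 + 30 + 31 + 30 + 31 + 31 + 30 + 31 + 30 + 31 + 31 + 28 + 31 + 1 = 1015.

1015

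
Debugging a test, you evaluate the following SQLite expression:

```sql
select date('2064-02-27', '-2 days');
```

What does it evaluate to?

2064-02-25

Going back 2 days within February lands on 2064-02-25.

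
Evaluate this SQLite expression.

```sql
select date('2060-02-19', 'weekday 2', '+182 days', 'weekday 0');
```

`weekday 2` advances to the next Tuesday; 2060-02-19 is a Thursday, so it moves forward to 2060-02-24.
Applying '+182 days' to 2060-02-24: counting 182 days forward gives 2060-08-24.
`weekday 0` advances to the next Sunday; 2060-08-24 is a Tuesday, so it moves forward to 2060-08-29.

2060-08-29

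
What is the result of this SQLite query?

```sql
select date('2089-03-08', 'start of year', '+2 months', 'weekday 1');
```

2089-03-07

`start of year` rewinds 2089-03-08 to 2089-01-01.
Adding +2 months to 2089-01-01 gives 2089-03-01.
`weekday 1` advances to the next Monday; 2089-03-01 is a Tuesday, so it moves forward to 2089-03-07.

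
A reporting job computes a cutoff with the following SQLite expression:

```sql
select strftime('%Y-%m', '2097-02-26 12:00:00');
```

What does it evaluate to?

`%Y-%m` extracts the year-month: 2097-02.

2097-02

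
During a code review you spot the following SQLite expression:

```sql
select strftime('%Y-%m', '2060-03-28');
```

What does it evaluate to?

2060-03

`%Y-%m` extracts the year-month: 2060-03.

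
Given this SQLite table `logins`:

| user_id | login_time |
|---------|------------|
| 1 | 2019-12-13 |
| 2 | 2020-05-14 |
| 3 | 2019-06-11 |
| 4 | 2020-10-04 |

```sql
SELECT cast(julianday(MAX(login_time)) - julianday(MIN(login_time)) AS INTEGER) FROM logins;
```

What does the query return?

481

MIN = 2019-06-11, MAX = 2020-10-04.
19 days remain in June 2019 after the 11th (30 − 11).
Full months from July 2019 through September 2020 contribute their day counts.
Then 4 days into October 2020.
Total: 19 + 31 + 31 + 30 + 31 + 30 + 31 + 31 + 29 + 31 + 30 + 31 + 30 + 31 + 31 + 30 + 4 = 481.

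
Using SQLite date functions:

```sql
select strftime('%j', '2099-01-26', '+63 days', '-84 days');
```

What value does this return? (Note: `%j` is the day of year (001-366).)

First apply '+63 days', '-84 days': 2099-01-26 → 2099-01-05.
Day-of-year for 2099-01-05: days since 2099-01-01 inclusive = 5, zero-padded to 005.

005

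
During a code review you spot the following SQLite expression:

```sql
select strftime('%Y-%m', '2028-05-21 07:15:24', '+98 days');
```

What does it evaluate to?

First apply '+98 days': 2028-05-21 07:15:24 → 2028-08-27 07:15:24.
`%Y-%m` extracts the year-month: 2028-08.

2028-08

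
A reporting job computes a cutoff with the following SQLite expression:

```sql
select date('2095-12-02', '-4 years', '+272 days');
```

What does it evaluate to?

2092-08-30

Adding -4 years to 2095-12-02 gives 2091-12-02.
Applying '+272 days' to 2091-12-02: counting 272 days forward gives 2092-08-30.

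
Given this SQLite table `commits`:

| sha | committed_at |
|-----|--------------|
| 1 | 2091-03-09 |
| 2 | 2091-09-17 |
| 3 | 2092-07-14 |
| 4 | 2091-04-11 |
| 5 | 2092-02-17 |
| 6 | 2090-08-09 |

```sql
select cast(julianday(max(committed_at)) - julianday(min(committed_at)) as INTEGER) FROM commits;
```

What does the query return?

705

MIN = 2090-08-09, MAX = 2092-07-14.
22 days remain in August 2090 after the 9th (31 − 9).
Full months from September 2090 through June 2092 contribute their day counts.
Then 14 days into July 2092.
Total: 22 + 30 + 31 + 30 + 31 + 31 + 28 + 31 + 30 + 31 + 30 + 31 + 31 + 30 + 31 + 30 + 31 + 31 + 29 + 31 + 30 + 31 + 30 + 14 = 705.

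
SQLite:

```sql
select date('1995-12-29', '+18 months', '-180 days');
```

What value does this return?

1996-12-31

Adding +18 months to 1995-12-29 gives 1997-06-29.
Applying '-180 days' to 1997-06-29: counting 180 days back gives 1996-12-31.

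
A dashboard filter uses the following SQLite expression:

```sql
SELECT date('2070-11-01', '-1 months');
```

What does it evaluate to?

Adding -1 month to 2070-11-01 gives 2070-10-01.

2070-10-01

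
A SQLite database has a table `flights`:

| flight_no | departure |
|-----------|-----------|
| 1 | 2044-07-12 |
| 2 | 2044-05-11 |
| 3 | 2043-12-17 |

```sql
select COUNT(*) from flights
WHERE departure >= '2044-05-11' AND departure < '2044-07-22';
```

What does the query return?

Rows in [2044-05-11, 2044-07-22): 2044-07-12, 2044-05-11 → 2 rows.

2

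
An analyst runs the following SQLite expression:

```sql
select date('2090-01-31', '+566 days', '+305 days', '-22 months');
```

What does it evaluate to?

2090-08-20

Applying '+566 days' to 2090-01-31: counting 566 days forward gives 2091-08-20.
Applying '+305 days' to 2091-08-20: counting 305 days forward gives 2092-06-20.
Adding -22 months to 2092-06-20 gives 2090-08-20.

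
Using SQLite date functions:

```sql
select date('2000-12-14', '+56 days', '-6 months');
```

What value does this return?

2000-08-08

Applying '+56 days' to 2000-12-14: counting 56 days forward gives 2001-02-08.
Adding -6 months to 2001-02-08 gives 2000-08-08.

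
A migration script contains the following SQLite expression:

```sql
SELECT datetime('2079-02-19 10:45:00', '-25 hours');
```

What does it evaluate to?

2079-02-18 09:45:00

-25 hours from 2079-02-19 10:45:00 is 2079-02-18 09:45:00 (crosses midnight).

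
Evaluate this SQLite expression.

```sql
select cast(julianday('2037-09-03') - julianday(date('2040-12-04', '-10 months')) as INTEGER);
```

Adding -10 months to 2040-12-04 gives 2040-02-04.
27 days remain in September 2037 after the 3rd (30 − 3).
Full months from October 2037 through January 2040 contribute their day counts.
Then 4 days into February 2040.
Total: 27 + 31 + 30 + 31 + 31 + 28 + 31 + 30 + 31 + 30 + 31 + 31 + 30 + 31 + 30 + 31 + 31 + 28 + 31 + 30 + 31 + 30 + 31 + 31 + 30 + 31 + 30 + 31 + 31 + 4 = 884.
The subtraction is earlier − later, so the result is −884 → -884.

-884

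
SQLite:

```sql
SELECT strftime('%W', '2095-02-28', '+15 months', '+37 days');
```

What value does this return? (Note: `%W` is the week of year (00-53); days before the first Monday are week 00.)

27

First apply '+15 months', '+37 days': 2095-02-28 → 2096-07-04.
2096-07-04 is a Wednesday. SQLite's %W counts Mondays since the year started; the result is 27.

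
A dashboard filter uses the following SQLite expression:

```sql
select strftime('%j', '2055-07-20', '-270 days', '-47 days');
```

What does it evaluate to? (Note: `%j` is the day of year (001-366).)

249

First apply '-270 days', '-47 days': 2055-07-20 → 2054-09-06.
Day-of-year for 2054-09-06: days since 2054-01-01 inclusive = 249, zero-padded to 249.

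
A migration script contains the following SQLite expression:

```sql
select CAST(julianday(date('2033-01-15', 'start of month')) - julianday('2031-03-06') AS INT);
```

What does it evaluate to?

`start of month` rewinds 2033-01-15 to 2033-01-01.
25 days remain in March 2031 after the 6th (31 − 6).
Full months from April 2031 through December 2032 contribute their day counts.
Then 1 day into January 2033.
Total: 25 + 30 + 31 + 30 + 31 + 31 + 30 + 31 + 30 + 31 + 31 + 29 + 31 + 30 + 31 + 30 + 31 + 31 + 30 + 31 + 30 + 31 + 1 = 667.

667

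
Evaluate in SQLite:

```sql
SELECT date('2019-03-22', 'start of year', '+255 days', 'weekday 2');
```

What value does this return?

`start of year` rewinds 2019-03-22 to 2019-01-01.
Applying '+255 days' to 2019-01-01: counting 255 days forward gives 2019-09-13.
`weekday 2` advances to the next Tuesday; 2019-09-13 is a Friday, so it moves forward to 2019-09-17.

2019-09-17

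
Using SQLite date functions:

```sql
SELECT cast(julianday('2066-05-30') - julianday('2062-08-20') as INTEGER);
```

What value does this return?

11 days remain in August 2062 after the 20th (31 − 20).
Full months from September 2062 through April 2066 contribute their day counts.
Then 30 days into May 2066.
Total: 11 + 30 + 31 + 30 + 31 + 31 + 28 + 31 + 30 + 31 + 30 + 31 + 31 + 30 + 31 + 30 + 31 + 31 + 29 + 31 + 30 + 31 + 30 + 31 + 31 + 30 + 31 + 30 + 31 + 31 + 28 + 31 + 30 + 31 + 30 + 31 + 31 + 30 + 31 + 30 + 31 + 31 + 28 + 31 + 30 + 30 = 1379.

1379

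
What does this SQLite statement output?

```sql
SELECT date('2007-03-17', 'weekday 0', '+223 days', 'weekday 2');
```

2007-10-30

`weekday 0` advances to the next Sunday; 2007-03-17 is a Saturday, so it moves forward to 2007-03-18.
Applying '+223 days' to 2007-03-18: counting 223 days forward gives 2007-10-27.
`weekday 2` advances to the next Tuesday; 2007-10-27 is a Saturday, so it moves forward to 2007-10-30.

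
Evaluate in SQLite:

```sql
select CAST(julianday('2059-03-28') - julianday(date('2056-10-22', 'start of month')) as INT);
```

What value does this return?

908

`start of month` rewinds 2056-10-22 to 2056-10-01.
30 days remain in October 2056 after the 1st (31 − 1).
Full months from November 2056 through February 2059 contribute their day counts.
Then 28 days into March 2059.
Total: 30 + 30 + 31 + 31 + 28 + 31 + 30 + 31 + 30 + 31 + 31 + 30 + 31 + 30 + 31 + 31 + 28 + 31 + 30 + 31 + 30 + 31 + 31 + 30 + 31 + 30 + 31 + 31 + 28 + 28 = 908.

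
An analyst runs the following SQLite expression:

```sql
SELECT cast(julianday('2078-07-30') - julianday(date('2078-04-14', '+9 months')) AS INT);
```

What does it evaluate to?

-168

Adding +9 months to 2078-04-14 gives 2079-01-14.
1 day remains in July 2078 after the 30th (31 − 30).
August 2078: 31 days.
September 2078: 30 days.
October 2078: 31 days.
November 2078: 30 days.
December 2078: 31 days.
Then 14 days into January 2079.
Total: 1 + 31 + 30 + 31 + 30 + 31 + 14 = 168.
The subtraction is earlier − later, so the result is −168 → -168.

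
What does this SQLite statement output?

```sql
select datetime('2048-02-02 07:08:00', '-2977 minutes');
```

2048-01-31 05:31:00

2977 minutes = 49h 37m; -2977 minutes from 2048-02-02 07:08:00 is 2048-01-31 05:31:00 (crosses midnight).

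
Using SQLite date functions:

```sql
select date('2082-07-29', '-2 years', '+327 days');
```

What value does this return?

2081-06-21

Adding -2 years to 2082-07-29 gives 2080-07-29.
Applying '+327 days' to 2080-07-29: counting 327 days forward gives 2081-06-21.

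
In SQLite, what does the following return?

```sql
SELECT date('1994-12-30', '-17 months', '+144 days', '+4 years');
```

1997-12-21

Adding -17 months to 1994-12-30 gives 1993-07-30.
Applying '+144 days' to 1993-07-30: counting 144 days forward gives 1993-12-21.
Adding +4 years to 1993-12-21 gives 1997-12-21.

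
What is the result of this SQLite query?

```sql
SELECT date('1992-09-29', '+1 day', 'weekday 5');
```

1992-10-02

Advancing 1 more day within September lands on 1992-09-30.
`weekday 5` advances to the next Friday; 1992-09-30 is a Wednesday, so it moves forward to 1992-10-02.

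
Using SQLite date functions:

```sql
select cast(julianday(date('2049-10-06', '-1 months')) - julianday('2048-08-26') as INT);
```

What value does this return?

Adding -1 month to 2049-10-06 gives 2049-09-06.
5 days remain in August 2048 after the 26th (31 − 26).
Full months from September 2048 through August 2049 contribute their day counts.
Then 6 days into September 2049.
Total: 5 + 30 + 31 + 30 + 31 + 31 + 28 + 31 + 30 + 31 + 30 + 31 + 31 + 6 = 376.

376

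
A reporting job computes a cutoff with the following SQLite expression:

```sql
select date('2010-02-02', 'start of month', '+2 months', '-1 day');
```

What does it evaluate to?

`start of month` rewinds 2010-02-02 to 2010-02-01.
Adding +2 months to 2010-02-01 gives 2010-04-01.
Going back 1 day from 2010-04-01 reaches 2010-03-31 (last day of March, 31 days).

2010-03-31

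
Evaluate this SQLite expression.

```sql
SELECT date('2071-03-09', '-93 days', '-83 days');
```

Applying '-93 days' to 2071-03-09: counting 93 days back gives 2070-12-06.
Applying '-83 days' to 2070-12-06: counting 83 days back gives 2070-09-14.

2070-09-14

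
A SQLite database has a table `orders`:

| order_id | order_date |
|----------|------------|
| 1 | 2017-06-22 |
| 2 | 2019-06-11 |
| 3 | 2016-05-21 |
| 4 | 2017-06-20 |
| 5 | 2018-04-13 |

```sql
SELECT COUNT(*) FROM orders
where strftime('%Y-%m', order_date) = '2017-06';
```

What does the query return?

Rows with year-month 2017-06: 2017-06-22, 2017-06-20 → 2.

2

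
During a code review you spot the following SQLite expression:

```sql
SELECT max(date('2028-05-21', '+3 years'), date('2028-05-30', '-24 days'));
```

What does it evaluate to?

2031-05-21

date('2028-05-21', '+3 years') → 2031-05-21.
date('2028-05-30', '-24 days') → 2028-05-06.
Later of the two is 2031-05-21.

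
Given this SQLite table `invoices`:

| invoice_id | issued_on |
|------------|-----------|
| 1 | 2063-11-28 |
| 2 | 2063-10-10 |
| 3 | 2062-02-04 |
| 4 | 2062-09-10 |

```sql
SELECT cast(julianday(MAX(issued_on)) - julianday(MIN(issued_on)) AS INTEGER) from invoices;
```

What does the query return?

662

MIN = 2062-02-04, MAX = 2063-11-28.
24 days remain in February 2062 after the 4th (28 − 4).
Full months from March 2062 through October 2063 contribute their day counts.
Then 28 days into November 2063.
Total: 24 + 31 + 30 + 31 + 30 + 31 + 31 + 30 + 31 + 30 + 31 + 31 + 28 + 31 + 30 + 31 + 30 + 31 + 31 + 30 + 31 + 28 = 662.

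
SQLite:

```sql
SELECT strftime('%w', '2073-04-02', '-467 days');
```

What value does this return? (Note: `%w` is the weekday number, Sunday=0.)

2

First apply '-467 days': 2073-04-02 → 2071-12-22.
2071-12-22 is a Tuesday; with Sunday=0 that is 2.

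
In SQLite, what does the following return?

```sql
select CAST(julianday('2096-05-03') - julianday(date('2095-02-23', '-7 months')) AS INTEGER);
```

650

Adding -7 months to 2095-02-23 gives 2094-07-23.
8 days remain in July 2094 after the 23rd (31 − 23).
Full months from August 2094 through April 2096 contribute their day counts.
Then 3 days into May 2096.
Total: 8 + 31 + 30 + 31 + 30 + 31 + 31 + 28 + 31 + 30 + 31 + 30 + 31 + 31 + 30 + 31 + 30 + 31 + 31 + 29 + 31 + 30 + 3 = 650.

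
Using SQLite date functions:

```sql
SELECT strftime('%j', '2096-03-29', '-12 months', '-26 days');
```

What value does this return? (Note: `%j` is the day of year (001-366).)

First apply '-12 months', '-26 days': 2096-03-29 → 2095-03-03.
Day-of-year for 2095-03-03: days since 2095-01-01 inclusive = 62, zero-padded to 062.

062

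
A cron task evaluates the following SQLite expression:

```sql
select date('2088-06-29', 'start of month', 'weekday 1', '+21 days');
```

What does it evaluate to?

2088-06-28

`start of month` rewinds 2088-06-29 to 2088-06-01.
`weekday 1` advances to the next Monday; 2088-06-01 is a Tuesday, so it moves forward to 2088-06-07.
Advancing 21 more days within June lands on 2088-06-28.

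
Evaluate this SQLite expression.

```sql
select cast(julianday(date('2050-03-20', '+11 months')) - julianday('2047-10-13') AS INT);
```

Adding +11 months to 2050-03-20 gives 2051-02-20.
18 days remain in October 2047 after the 13th (31 − 13).
Full months from November 2047 through January 2051 contribute their day counts.
Then 20 days into February 2051.
Total: 18 + 30 + 31 + 31 + 29 + 31 + 30 + 31 + 30 + 31 + 31 + 30 + 31 + 30 + 31 + 31 + 28 + 31 + 30 + 31 + 30 + 31 + 31 + 30 + 31 + 30 + 31 + 31 + 28 + 31 + 30 + 31 + 30 + 31 + 31 + 30 + 31 + 30 + 31 + 31 + 20 = 1226.

1226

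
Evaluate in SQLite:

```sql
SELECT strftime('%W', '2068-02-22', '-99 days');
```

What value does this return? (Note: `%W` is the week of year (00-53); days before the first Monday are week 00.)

46

First apply '-99 days': 2068-02-22 → 2067-11-15.
2067-11-15 is a Tuesday. SQLite's %W counts Mondays since the year started; the result is 46.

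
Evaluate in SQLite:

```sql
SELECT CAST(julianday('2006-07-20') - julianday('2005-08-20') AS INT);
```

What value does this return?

11 days remain in August 2005 after the 20th (31 − 20).
Full months from September 2005 through June 2006 contribute their day counts.
Then 20 days into July 2006.
Total: 11 + 30 + 31 + 30 + 31 + 31 + 28 + 31 + 30 + 31 + 30 + 20 = 334.

334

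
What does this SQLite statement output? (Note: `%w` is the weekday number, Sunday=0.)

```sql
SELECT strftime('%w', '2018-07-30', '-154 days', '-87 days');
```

5

First apply '-154 days', '-87 days': 2018-07-30 → 2017-12-01.
2017-12-01 is a Friday; with Sunday=0 that is 5.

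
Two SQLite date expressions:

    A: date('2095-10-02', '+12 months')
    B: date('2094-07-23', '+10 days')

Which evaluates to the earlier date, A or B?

B

A = 2096-10-02.
B = 2094-08-02.
B is earlier.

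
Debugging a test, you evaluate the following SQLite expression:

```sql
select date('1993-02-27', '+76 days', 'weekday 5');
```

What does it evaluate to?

1993-05-14

Applying '+76 days' to 1993-02-27: counting 76 days forward gives 1993-05-14.
`weekday 5` advances to the next Friday; 1993-05-14 is already a Friday, so it stays at 1993-05-14.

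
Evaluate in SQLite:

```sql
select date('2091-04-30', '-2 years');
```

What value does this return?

2089-04-30

Adding -2 years to 2091-04-30 gives 2089-04-30.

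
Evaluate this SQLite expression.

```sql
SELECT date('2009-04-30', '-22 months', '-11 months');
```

2006-07-30

Adding -22 months to 2009-04-30 gives 2007-06-30.
Adding -11 months to 2007-06-30 gives 2006-07-30.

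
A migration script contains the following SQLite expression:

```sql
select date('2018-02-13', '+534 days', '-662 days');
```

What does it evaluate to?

Applying '+534 days' to 2018-02-13: counting 534 days forward gives 2019-08-01.
Applying '-662 days' to 2019-08-01: counting 662 days back gives 2017-10-08.

2017-10-08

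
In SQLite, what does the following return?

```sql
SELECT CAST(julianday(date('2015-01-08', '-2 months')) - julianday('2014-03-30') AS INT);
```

Adding -2 months to 2015-01-08 gives 2014-11-08.
1 day remains in March 2014 after the 30th (31 − 30).
Full months from April 2014 through October 2014 contribute their day counts.
Then 8 days into November 2014.
Total: 1 + 30 + 31 + 30 + 31 + 31 + 30 + 31 + 8 = 223.

223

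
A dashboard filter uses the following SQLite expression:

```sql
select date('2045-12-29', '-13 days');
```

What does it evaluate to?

Going back 13 days within December lands on 2045-12-16.

2045-12-16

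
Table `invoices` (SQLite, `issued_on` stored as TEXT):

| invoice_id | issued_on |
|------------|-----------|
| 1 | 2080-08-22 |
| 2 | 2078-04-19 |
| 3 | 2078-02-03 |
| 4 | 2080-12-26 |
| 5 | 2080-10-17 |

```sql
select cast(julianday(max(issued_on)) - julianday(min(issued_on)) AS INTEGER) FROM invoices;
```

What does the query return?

MIN = 2078-02-03, MAX = 2080-12-26.
25 days remain in February 2078 after the 3rd (28 − 3).
Full months from March 2078 through November 2080 contribute their day counts.
Then 26 days into December 2080.
Total: 25 + 31 + 30 + 31 + 30 + 31 + 31 + 30 + 31 + 30 + 31 + 31 + 28 + 31 + 30 + 31 + 30 + 31 + 31 + 30 + 31 + 30 + 31 + 31 + 29 + 31 + 30 + 31 + 30 + 31 + 31 + 30 + 31 + 30 + 26 = 1057.

1057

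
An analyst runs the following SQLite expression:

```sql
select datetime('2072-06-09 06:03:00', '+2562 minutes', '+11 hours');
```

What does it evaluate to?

2562 minutes = 42h 42m; +2562 minutes from 2072-06-09 06:03:00 is 2072-06-11 00:45:00 (crosses midnight).
+11 hours from 2072-06-11 00:45:00 is 2072-06-11 11:45:00.

2072-06-11 11:45:00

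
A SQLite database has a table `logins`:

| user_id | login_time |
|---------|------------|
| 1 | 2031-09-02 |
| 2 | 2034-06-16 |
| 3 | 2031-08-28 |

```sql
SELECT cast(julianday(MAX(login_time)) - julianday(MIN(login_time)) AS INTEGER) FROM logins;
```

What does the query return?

1023

MIN = 2031-08-28, MAX = 2034-06-16.
3 days remain in August 2031 after the 28th (31 − 28).
Full months from September 2031 through May 2034 contribute their day counts.
Then 16 days into June 2034.
Total: 3 + 30 + 31 + 30 + 31 + 31 + 29 + 31 + 30 + 31 + 30 + 31 + 31 + 30 + 31 + 30 + 31 + 31 + 28 + 31 + 30 + 31 + 30 + 31 + 31 + 30 + 31 + 30 + 31 + 31 + 28 + 31 + 30 + 31 + 16 = 1023.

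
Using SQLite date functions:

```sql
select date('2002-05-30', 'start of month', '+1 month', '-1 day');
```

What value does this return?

`start of month` rewinds 2002-05-30 to 2002-05-01.
Adding +1 month to 2002-05-01 gives 2002-06-01.
Going back 1 day from 2002-06-01 reaches 2002-05-31 (last day of May, 31 days).

2002-05-31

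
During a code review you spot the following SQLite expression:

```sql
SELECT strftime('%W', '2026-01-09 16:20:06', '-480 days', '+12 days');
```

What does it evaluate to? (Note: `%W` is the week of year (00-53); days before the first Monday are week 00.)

39

First apply '-480 days', '+12 days': 2026-01-09 16:20:06 → 2024-09-28 16:20:06.
2024-09-28 is a Saturday. SQLite's %W counts Mondays since the year started; the result is 39.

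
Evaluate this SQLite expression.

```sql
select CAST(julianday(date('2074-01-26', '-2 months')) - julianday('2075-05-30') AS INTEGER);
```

Adding -2 months to 2074-01-26 gives 2073-11-26.
4 days remain in November 2073 after the 26th (30 − 26).
Full months from December 2073 through April 2075 contribute their day counts.
Then 30 days into May 2075.
Total: 4 + 31 + 31 + 28 + 31 + 30 + 31 + 30 + 31 + 31 + 30 + 31 + 30 + 31 + 31 + 28 + 31 + 30 + 30 = 550.
The subtraction is earlier − later, so the result is −550 → -550.

-550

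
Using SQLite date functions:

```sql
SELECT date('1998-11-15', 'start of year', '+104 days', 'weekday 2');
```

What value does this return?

1998-04-21

`start of year` rewinds 1998-11-15 to 1998-01-01.
Applying '+104 days' to 1998-01-01: counting 104 days forward gives 1998-04-15.
`weekday 2` advances to the next Tuesday; 1998-04-15 is a Wednesday, so it moves forward to 1998-04-21.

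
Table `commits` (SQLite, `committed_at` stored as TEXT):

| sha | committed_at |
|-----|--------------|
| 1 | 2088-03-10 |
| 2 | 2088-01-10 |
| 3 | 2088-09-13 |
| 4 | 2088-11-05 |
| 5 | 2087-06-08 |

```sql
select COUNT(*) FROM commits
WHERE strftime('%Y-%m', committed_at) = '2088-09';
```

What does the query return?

1

Rows with year-month 2088-09: 2088-09-13 → 1.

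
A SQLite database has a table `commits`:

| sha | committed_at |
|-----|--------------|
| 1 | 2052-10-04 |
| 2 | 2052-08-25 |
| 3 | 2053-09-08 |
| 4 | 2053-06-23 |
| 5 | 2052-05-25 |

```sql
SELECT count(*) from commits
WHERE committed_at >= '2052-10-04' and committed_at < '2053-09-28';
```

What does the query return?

Rows in [2052-10-04, 2053-09-28): 2052-10-04, 2053-09-08, 2053-06-23 → 3 rows.

3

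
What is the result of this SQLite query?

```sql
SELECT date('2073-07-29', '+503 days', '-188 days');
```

2074-06-09

Applying '+503 days' to 2073-07-29: counting 503 days forward gives 2074-12-14.
Applying '-188 days' to 2074-12-14: counting 188 days back gives 2074-06-09.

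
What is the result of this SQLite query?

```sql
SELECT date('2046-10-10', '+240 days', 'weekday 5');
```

Applying '+240 days' to 2046-10-10: counting 240 days forward gives 2047-06-07.
`weekday 5` advances to the next Friday; 2047-06-07 is already a Friday, so it stays at 2047-06-07.

2047-06-07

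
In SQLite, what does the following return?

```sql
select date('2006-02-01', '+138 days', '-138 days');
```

Applying '+138 days' to 2006-02-01: counting 138 days forward gives 2006-06-19.
Applying '-138 days' to 2006-06-19: counting 138 days back gives 2006-02-01.

2006-02-01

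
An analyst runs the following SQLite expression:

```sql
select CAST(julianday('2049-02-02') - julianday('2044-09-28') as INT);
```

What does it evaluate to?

2 days remain in September 2044 after the 28th (30 − 28).
Full months from October 2044 through January 2049 contribute their day counts.
Then 2 days into February 2049.
Total: 2 + 31 + 30 + 31 + 31 + 28 + 31 + 30 + 31 + 30 + 31 + 31 + 30 + 31 + 30 + 31 + 31 + 28 + 31 + 30 + 31 + 30 + 31 + 31 + 30 + 31 + 30 + 31 + 31 + 28 + 31 + 30 + 31 + 30 + 31 + 31 + 30 + 31 + 30 + 31 + 31 + 29 + 31 + 30 + 31 + 30 + 31 + 31 + 30 + 31 + 30 + 31 + 31 + 2 = 1588.

1588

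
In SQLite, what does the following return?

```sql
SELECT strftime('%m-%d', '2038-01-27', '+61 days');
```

First apply '+61 days': 2038-01-27 → 2038-03-29.
`%m-%d` extracts the month-day: 03-29.

03-29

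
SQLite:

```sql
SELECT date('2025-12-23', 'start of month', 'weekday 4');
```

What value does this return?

`start of month` rewinds 2025-12-23 to 2025-12-01.
`weekday 4` advances to the next Thursday; 2025-12-01 is a Monday, so it moves forward to 2025-12-04.

2025-12-04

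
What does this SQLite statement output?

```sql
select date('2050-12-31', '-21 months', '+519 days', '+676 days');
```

Adding -21 months to 2050-12-31 gives 2049-03-31.
Applying '+519 days' to 2049-03-31: counting 519 days forward gives 2050-09-01.
Applying '+676 days' to 2050-09-01: counting 676 days forward gives 2052-07-08.

2052-07-08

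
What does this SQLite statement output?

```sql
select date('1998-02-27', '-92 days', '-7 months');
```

Applying '-92 days' to 1998-02-27: counting 92 days back gives 1997-11-27.
Adding -7 months to 1997-11-27 gives 1997-04-27.

1997-04-27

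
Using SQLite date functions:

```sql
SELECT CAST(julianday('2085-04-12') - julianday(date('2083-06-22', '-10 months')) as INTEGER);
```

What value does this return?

964

Adding -10 months to 2083-06-22 gives 2082-08-22.
9 days remain in August 2082 after the 22nd (31 − 22).
Full months from September 2082 through March 2085 contribute their day counts.
Then 12 days into April 2085.
Total: 9 + 30 + 31 + 30 + 31 + 31 + 28 + 31 + 30 + 31 + 30 + 31 + 31 + 30 + 31 + 30 + 31 + 31 + 29 + 31 + 30 + 31 + 30 + 31 + 31 + 30 + 31 + 30 + 31 + 31 + 28 + 31 + 12 = 964.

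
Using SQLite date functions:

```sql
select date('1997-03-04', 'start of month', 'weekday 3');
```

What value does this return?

`start of month` rewinds 1997-03-04 to 1997-03-01.
`weekday 3` advances to the next Wednesday; 1997-03-01 is a Saturday, so it moves forward to 1997-03-05.

1997-03-05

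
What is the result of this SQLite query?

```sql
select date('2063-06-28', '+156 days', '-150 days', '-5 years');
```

Applying '+156 days' to 2063-06-28: counting 156 days forward gives 2063-12-01.
Applying '-150 days' to 2063-12-01: counting 150 days back gives 2063-07-04.
Adding -5 years to 2063-07-04 gives 2058-07-04.

2058-07-04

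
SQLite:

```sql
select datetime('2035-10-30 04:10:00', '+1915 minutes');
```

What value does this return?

1915 minutes = 31h 55m; +1915 minutes from 2035-10-30 04:10:00 is 2035-10-31 12:05:00 (crosses midnight).

2035-10-31 12:05:00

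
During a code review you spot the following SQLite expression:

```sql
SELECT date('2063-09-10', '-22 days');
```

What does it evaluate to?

Going back 10 days from 2063-09-10 reaches 2063-08-31 (last day of August, 31 days).
Going back 12 days within August lands on 2063-08-19.

2063-08-19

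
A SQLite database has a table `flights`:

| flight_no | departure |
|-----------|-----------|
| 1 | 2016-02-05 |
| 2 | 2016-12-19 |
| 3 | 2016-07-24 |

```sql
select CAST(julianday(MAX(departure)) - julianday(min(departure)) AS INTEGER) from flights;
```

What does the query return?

318

MIN = 2016-02-05, MAX = 2016-12-19.
24 days remain in February 2016 after the 5th (29 − 5).
Full months from March 2016 through November 2016 contribute their day counts.
Then 19 days into December 2016.
Total: 24 + 31 + 30 + 31 + 30 + 31 + 31 + 30 + 31 + 30 + 19 = 318.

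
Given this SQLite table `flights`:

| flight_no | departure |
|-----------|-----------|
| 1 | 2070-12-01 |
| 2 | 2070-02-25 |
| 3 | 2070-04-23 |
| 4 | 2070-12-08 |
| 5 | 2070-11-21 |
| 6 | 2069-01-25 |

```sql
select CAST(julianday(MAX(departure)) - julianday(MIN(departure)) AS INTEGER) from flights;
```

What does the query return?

MIN = 2069-01-25, MAX = 2070-12-08.
6 days remain in January 2069 after the 25th (31 − 25).
Full months from February 2069 through November 2070 contribute their day counts.
Then 8 days into December 2070.
Total: 6 + 28 + 31 + 30 + 31 + 30 + 31 + 31 + 30 + 31 + 30 + 31 + 31 + 28 + 31 + 30 + 31 + 30 + 31 + 31 + 30 + 31 + 30 + 8 = 682.

682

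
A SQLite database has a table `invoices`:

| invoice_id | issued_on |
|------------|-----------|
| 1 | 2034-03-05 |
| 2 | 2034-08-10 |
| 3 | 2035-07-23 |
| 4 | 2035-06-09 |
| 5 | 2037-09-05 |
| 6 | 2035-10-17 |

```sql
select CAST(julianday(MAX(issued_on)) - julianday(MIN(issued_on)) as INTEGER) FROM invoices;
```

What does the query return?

1280

MIN = 2034-03-05, MAX = 2037-09-05.
26 days remain in March 2034 after the 5th (31 − 5).
Full months from April 2034 through August 2037 contribute their day counts.
Then 5 days into September 2037.
Total: 26 + 30 + 31 + 30 + 31 + 31 + 30 + 31 + 30 + 31 + 31 + 28 + 31 + 30 + 31 + 30 + 31 + 31 + 30 + 31 + 30 + 31 + 31 + 29 + 31 + 30 + 31 + 30 + 31 + 31 + 30 + 31 + 30 + 31 + 31 + 28 + 31 + 30 + 31 + 30 + 31 + 31 + 5 = 1280.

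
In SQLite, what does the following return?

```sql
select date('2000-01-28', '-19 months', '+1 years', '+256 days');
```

2000-03-10

Adding -19 months to 2000-01-28 gives 1998-06-28.
Adding +1 year to 1998-06-28 gives 1999-06-28.
Applying '+256 days' to 1999-06-28: counting 256 days forward gives 2000-03-10.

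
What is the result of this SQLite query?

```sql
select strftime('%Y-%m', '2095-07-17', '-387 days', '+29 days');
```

2094-07

First apply '-387 days', '+29 days': 2095-07-17 → 2094-07-24.
`%Y-%m` extracts the year-month: 2094-07.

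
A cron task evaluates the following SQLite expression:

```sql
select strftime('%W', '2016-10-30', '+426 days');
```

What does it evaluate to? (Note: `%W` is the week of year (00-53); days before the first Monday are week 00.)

First apply '+426 days': 2016-10-30 → 2017-12-30.
2017-12-30 is a Saturday. SQLite's %W counts Mondays since the year started; the result is 52.

52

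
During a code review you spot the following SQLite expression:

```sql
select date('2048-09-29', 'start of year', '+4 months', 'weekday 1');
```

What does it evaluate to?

2048-05-04

`start of year` rewinds 2048-09-29 to 2048-01-01.
Adding +4 months to 2048-01-01 gives 2048-05-01.
`weekday 1` advances to the next Monday; 2048-05-01 is a Friday, so it moves forward to 2048-05-04.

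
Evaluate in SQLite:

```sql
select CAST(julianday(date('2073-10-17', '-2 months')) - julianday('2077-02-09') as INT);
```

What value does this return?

-1272

Adding -2 months to 2073-10-17 gives 2073-08-17.
14 days remain in August 2073 after the 17th (31 − 17).
Full months from September 2073 through January 2077 contribute their day counts.
Then 9 days into February 2077.
Total: 14 + 30 + 31 + 30 + 31 + 31 + 28 + 31 + 30 + 31 + 30 + 31 + 31 + 30 + 31 + 30 + 31 + 31 + 28 + 31 + 30 + 31 + 30 + 31 + 31 + 30 + 31 + 30 + 31 + 31 + 29 + 31 + 30 + 31 + 30 + 31 + 31 + 30 + 31 + 30 + 31 + 31 + 9 = 1272.
The subtraction is earlier − later, so the result is −1272 → -1272.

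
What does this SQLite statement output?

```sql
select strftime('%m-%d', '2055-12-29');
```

`%m-%d` extracts the month-day: 12-29.

12-29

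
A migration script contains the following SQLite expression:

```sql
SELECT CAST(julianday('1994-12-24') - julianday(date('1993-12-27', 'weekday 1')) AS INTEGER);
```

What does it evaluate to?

`weekday 1` advances to the next Monday; 1993-12-27 is already a Monday, so it stays at 1993-12-27.
4 days remain in December 1993 after the 27th (31 − 27).
Full months from January 1994 through November 1994 contribute their day counts.
Then 24 days into December 1994.
Total: 4 + 31 + 28 + 31 + 30 + 31 + 30 + 31 + 31 + 30 + 31 + 30 + 24 = 362.

362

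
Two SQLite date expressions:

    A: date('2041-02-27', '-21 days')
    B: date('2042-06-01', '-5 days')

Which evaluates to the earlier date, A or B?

A

A = 2041-02-06.
B = 2042-05-27.
A is earlier.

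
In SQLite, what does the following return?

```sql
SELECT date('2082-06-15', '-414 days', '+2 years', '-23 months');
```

Applying '-414 days' to 2082-06-15: counting 414 days back gives 2081-04-27.
Adding +2 years to 2081-04-27 gives 2083-04-27.
Adding -23 months to 2083-04-27 gives 2081-05-27.

2081-05-27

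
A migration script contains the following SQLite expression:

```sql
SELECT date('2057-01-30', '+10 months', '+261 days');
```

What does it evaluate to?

2058-08-18

Adding +10 months to 2057-01-30 gives 2057-11-30.
Applying '+261 days' to 2057-11-30: counting 261 days forward gives 2058-08-18.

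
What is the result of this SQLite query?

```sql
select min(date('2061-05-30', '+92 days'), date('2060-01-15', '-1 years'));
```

2059-01-15

date('2061-05-30', '+92 days') → 2061-08-30.
date('2060-01-15', '-1 years') → 2059-01-15.
Earlier of the two is 2059-01-15.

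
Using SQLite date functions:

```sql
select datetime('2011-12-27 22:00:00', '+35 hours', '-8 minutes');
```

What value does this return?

2011-12-29 08:52:00

+35 hours from 2011-12-27 22:00:00 is 2011-12-29 09:00:00 (crosses midnight).
-8 minutes from 2011-12-29 09:00:00 is 2011-12-29 08:52:00.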